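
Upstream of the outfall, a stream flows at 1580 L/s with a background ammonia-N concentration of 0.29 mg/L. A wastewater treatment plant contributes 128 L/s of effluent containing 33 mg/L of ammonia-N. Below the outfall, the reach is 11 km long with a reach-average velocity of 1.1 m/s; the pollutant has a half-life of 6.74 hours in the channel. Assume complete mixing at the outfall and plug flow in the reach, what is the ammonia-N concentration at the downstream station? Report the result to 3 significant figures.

2.06 mg/L

After mixing, C = (1580·0.2900 + 128.0·33.00) / 1708 = 4682/1708 = 2.741 mg/L.
Travel time t = 11·1000 / 1.1 = 10000 s = 2.778 h.
Half-life 6.74 h → k = ln 2 / 6.74 = 0.1028 h⁻¹ = 2.468 d⁻¹.
After decay, C = 2.741 × e^(−kt) = 2.741 × 0.7515 = 2.060 mg/L.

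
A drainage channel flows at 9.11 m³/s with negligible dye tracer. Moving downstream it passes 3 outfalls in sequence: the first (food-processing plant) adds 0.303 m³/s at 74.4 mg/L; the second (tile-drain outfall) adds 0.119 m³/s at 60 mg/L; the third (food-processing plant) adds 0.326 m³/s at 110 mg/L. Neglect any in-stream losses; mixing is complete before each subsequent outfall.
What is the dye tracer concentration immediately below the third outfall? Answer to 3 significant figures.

6.65 mg/L

After outfall 1: Q = 9.110 + 0.3030 = 9.413 m³/s; C = (9.110·0 + 0.3030·74.40)/9.413 = 2.395 mg/L.
After outfall 2: Q = 9.413 + 0.1190 = 9.532 m³/s; C = (9.413·2.395 + 0.1190·60.00)/9.532 = 3.114 mg/L.
After outfall 3: Q = 9.532 + 0.3260 = 9.858 m³/s; C = (9.532·3.114 + 0.3260·110.0)/9.858 = 6.649 mg/L.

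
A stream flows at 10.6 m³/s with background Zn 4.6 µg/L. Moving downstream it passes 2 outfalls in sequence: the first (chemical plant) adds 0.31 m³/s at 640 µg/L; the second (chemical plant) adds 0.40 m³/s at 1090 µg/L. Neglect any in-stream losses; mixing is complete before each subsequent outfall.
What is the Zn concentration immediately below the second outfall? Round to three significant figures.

60.4 µg/L

Outfall 1: combined Q = 10.91 m³/s; C = (10.60·4.600 + 0.3100·640.0)/10.91 = 22.65 µg/L.
Outfall 2: combined Q = 11.31 m³/s; C = (10.91·22.65 + 0.4000·1090)/11.31 = 60.40 µg/L.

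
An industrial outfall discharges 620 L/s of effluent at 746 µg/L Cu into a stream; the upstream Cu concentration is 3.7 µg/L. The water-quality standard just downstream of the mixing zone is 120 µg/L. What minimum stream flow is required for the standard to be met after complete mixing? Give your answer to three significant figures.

3340 L/s

Set C_mix = 120: (Q·3.700 + 620.0·746.0) / (Q + 620.0) = 120
→ Q = 620.0·(746.0 − 120)/(120 − 3.700) = 3337 L/s.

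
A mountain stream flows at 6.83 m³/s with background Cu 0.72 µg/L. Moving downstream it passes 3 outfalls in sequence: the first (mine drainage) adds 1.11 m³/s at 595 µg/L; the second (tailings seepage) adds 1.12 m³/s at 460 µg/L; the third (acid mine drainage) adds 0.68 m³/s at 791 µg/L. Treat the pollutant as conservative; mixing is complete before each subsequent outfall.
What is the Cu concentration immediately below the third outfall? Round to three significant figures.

Below outfall 1: Q → 7.940 m³/s, C = (6.830·0.7200 + 1.110·595.0)/7.940 = 83.80 µg/L.
Below outfall 2: Q → 9.060 m³/s, C = (7.940·83.80 + 1.120·460.0)/9.060 = 130.3 µg/L.
Below outfall 3: Q → 9.740 m³/s, C = (9.060·130.3 + 0.6800·791.0)/9.740 = 176.4 µg/L.

176 µg/L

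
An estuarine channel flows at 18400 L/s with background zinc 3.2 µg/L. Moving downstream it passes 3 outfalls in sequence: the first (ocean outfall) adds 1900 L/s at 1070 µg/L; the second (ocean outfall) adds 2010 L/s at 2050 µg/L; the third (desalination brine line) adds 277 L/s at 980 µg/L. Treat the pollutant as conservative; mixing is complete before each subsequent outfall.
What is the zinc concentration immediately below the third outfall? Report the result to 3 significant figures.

Below outfall 1: Q → 20300 L/s, C = (18400·3.200 + 1900·1070)/20300 = 103.0 µg/L.
Below outfall 2: Q → 22310 L/s, C = (20300·103.0 + 2010·2050)/22310 = 278.5 µg/L.
Below outfall 3: Q → 22590 L/s, C = (22310·278.5 + 277.0·980.0)/22590 = 287.1 µg/L.

287 µg/L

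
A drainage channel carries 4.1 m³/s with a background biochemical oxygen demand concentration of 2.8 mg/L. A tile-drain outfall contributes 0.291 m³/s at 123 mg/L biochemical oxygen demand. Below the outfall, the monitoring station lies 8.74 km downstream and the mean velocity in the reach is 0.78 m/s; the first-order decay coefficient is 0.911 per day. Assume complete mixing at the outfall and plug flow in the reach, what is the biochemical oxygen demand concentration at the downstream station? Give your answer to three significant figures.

Mixed concentration C = ΣQC/ΣQ = (4.100·2.800 + 0.2910·123.0) / 4.391 = 47.27/4.391 = 10.77 mg/L.
Travel time t = 8.74·1000 / 0.78 = 11210 s = 3.113 h.
Applying C = C₀e^(−kt): 10.77 × 0.8886 = 9.566 mg/L.

9.57 mg/L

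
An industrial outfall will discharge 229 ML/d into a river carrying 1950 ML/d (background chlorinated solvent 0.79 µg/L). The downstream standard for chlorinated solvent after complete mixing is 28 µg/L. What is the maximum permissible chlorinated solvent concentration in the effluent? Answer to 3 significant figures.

At the limit, (Qr·Cr + Qe·Cₑ)/(Qr + Qe) = 28:
Cₑ = (2179·28 − 1950·0.7900) / 229.0 = 259.7 µg/L.

260 µg/L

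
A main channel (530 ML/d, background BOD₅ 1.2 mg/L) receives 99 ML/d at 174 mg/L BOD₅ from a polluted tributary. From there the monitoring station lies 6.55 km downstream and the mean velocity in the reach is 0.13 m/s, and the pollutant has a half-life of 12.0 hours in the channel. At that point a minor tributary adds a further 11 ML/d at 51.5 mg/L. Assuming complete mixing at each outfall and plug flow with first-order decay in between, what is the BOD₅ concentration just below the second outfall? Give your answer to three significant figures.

13.3 mg/L

Conservation of mass: C = (530.0·1.200 + 99.00·174.0) / 629.0 = 17860/629.0 = 28.40 mg/L; combined flow 629.0 ML/d.
Travel time t = 6.55·1000 / 0.13 = 50380 s = 14.00 h.
Half-life 12.0 h → k = ln 2 / 12.0 = 0.05776 h⁻¹ = 1.386 d⁻¹.
After decay, C = 28.40 × e^(−kt) = 28.40 × 0.4456 = 12.65 mg/L.
At the second outfall, C = (629.0·12.65 + 11.00·51.50) / (629.0 + 11.00) = 13.32 mg/L.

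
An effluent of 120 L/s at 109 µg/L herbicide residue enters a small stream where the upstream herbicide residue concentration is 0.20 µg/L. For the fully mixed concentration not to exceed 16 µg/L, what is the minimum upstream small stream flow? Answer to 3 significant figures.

706 L/s

Set C_mix = 16: (Q·0.2000 + 120.0·109.0) / (Q + 120.0) = 16
→ Q = 120.0·(109.0 − 16)/(16 − 0.2000) = 706.3 L/s.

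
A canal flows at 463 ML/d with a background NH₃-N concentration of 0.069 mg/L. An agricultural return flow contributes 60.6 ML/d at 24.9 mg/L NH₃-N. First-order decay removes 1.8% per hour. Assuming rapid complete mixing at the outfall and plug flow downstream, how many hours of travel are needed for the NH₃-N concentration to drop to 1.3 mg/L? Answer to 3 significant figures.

Conservation of mass: C = (463.0·0.06900 + 60.60·24.90) / 523.6 = 1541/523.6 = 2.943 mg/L.
1.8%/h lost → k = −ln(1 − 0.018) = 0.01816 h⁻¹.
2.943·exp(−k·t) = 1.3 → t = ln(2.943/1.3)/k = 161900 s = 44.98 h.

45.0 h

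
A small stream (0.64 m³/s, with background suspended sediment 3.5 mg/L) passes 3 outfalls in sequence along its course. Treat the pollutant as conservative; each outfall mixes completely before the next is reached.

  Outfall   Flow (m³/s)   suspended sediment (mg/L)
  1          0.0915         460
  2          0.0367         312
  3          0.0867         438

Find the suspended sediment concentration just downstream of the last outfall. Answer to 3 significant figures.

110 mg/L

Outfall 1: combined Q = 0.7315 m³/s; C = (0.6400·3.500 + 0.09150·460.0)/0.7315 = 60.60 mg/L.
Outfall 2: combined Q = 0.7682 m³/s; C = (0.7315·60.60 + 0.03670·312.0)/0.7682 = 72.61 mg/L.
Outfall 3: combined Q = 0.8549 m³/s; C = (0.7682·72.61 + 0.08670·438.0)/0.8549 = 109.7 mg/L.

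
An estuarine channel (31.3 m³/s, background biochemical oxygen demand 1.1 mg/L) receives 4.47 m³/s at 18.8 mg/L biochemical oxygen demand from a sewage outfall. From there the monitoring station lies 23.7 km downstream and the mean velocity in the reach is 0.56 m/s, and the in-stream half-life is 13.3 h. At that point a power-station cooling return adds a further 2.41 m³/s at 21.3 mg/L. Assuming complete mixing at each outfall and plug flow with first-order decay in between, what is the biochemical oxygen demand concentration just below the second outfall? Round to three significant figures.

Mass balance: C = (31.30·1.100 + 4.470·18.80) / 35.77 = 118.5/35.77 = 3.312 mg/L; combined flow 35.77 m³/s.
Travel time t = 23.7·1000 / 0.56 = 42320 s = 11.76 h.
Half-life 13.3 h → k = ln 2 / 13.3 = 0.05212 h⁻¹ = 1.251 d⁻¹.
After decay, C = 3.312 × e^(−kt) = 3.312 × 0.5419 = 1.795 mg/L.
Second outfall: C = (35.77·1.795 + 2.410·21.30)/38.18 = 3.026 mg/L.

3.03 mg/L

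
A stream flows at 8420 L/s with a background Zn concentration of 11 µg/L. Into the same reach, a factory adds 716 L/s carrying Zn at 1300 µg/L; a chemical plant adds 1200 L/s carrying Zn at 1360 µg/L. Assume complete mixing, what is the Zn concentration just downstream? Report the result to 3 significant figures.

257 µg/L

After mixing, C = (8420·11.00 + 716.0·1300 + 1200·1360) / 10340 = 2655000/10340 = 256.9 µg/L.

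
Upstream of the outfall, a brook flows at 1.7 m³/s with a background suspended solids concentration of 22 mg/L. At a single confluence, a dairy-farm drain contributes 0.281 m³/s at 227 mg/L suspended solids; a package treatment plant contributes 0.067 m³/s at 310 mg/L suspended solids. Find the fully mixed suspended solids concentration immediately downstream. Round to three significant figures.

Mixed concentration C = ΣQC/ΣQ = (1.700·22.00 + 0.2810·227.0 + 0.06700·310.0) / 2.048 = 122.0/2.048 = 59.55 mg/L.

59.5 mg/L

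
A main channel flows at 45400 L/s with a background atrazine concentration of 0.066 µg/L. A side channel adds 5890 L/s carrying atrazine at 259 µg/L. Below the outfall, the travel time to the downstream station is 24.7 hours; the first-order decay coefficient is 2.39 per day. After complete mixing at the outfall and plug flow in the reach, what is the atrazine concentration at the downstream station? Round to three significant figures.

Mass balance: C = (45400·0.06600 + 5890·259.0) / 51290 = 1529000/51290 = 29.80 µg/L.
Applying C = C₀e^(−kt): 29.80 × 0.08546 = 2.547 µg/L.

2.55 µg/L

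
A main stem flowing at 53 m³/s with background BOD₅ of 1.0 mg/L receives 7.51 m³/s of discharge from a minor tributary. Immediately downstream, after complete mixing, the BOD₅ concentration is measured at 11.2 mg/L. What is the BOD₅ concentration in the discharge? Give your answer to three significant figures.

Mass balance: 53.00·1.000 + 7.510·Cₑ = 60.51·11.20
→ Cₑ = (60.51·11.20 − 53.00·1.000) / 7.510 = 83.18 mg/L.

83.2 mg/L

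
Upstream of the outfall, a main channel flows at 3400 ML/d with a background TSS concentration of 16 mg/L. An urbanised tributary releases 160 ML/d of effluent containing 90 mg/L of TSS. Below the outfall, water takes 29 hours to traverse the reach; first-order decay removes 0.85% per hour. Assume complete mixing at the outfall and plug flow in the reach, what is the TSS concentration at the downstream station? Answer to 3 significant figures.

Flow-weighted average: C = (3400·16.00 + 160.0·90.00) / 3560 = 68800/3560 = 19.33 mg/L.
0.85%/h lost → k = −ln(1 − 0.0085) = 0.008536 h⁻¹.
Applying C = C₀e^(−kt): 19.33 × 0.7807 = 15.09 mg/L.

15.1 mg/L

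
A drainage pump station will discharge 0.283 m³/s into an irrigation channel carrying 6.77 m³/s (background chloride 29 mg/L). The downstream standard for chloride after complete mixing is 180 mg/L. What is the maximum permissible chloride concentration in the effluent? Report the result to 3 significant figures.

At the limit, (Qr·Cr + Qe·Cₑ)/(Qr + Qe) = 180:
Cₑ = (7.053·180 − 6.770·29.00) / 0.2830 = 3792 mg/L.

3790 mg/L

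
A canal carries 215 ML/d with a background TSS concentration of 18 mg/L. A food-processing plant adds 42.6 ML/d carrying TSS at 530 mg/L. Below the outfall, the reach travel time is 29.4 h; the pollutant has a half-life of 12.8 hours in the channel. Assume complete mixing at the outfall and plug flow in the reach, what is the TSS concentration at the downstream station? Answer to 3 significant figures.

20.9 mg/L

Flow-weighted average: C = (215.0·18.00 + 42.60·530.0) / 257.6 = 26450/257.6 = 102.7 mg/L.
Half-life 12.8 h → k = ln 2 / 12.8 = 0.05415 h⁻¹ = 1.300 d⁻¹.
First-order decay: C = 102.7·exp(−k·t) = 102.7·0.2035 = 20.89 mg/L.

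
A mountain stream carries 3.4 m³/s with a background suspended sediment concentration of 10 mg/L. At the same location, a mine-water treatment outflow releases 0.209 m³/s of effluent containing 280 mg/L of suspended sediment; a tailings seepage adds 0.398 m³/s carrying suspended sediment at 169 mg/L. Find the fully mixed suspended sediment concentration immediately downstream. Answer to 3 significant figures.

Flow-weighted average: C = (3.400·10.00 + 0.2090·280.0 + 0.3980·169.0) / 4.007 = 159.8/4.007 = 39.88 mg/L.

39.9 mg/L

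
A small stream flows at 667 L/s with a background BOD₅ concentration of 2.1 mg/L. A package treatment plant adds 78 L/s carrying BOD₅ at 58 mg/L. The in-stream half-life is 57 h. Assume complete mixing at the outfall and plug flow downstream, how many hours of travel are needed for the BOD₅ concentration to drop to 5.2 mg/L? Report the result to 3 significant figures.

34.9 h

Conservation of mass: C = (667.0·2.100 + 78.00·58.00) / 745.0 = 5925/745.0 = 7.953 mg/L.
Half-life 57 h → k = ln 2 / 57 = 0.01216 h⁻¹ = 0.2919 d⁻¹.
7.953·exp(−k·t) = 5.2 → t = ln(7.953/5.2)/k = 125800 s = 34.94 h.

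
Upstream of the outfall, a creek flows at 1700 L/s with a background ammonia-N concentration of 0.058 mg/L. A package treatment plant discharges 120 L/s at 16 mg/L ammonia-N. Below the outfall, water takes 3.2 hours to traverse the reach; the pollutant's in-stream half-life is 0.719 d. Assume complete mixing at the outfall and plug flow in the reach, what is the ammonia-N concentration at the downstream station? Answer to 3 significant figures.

0.975 mg/L

After mixing, C = (1700·0.05800 + 120.0·16.00) / 1820 = 2019/1820 = 1.109 mg/L.
Half-life 0.719 d → k = ln 2 / 0.719 = 0.9640 d⁻¹.
After decay, C = 1.109 × e^(−kt) = 1.109 × 0.8794 = 0.9753 mg/L.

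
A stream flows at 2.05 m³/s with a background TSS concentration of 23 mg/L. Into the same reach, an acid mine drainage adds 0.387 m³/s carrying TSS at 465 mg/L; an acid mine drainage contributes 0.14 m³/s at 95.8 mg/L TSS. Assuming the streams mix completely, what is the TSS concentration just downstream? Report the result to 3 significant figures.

93.3 mg/L

Mixed concentration C = ΣQC/ΣQ = (2.050·23.00 + 0.3870·465.0 + 0.1400·95.80) / 2.577 = 240.5/2.577 = 93.33 mg/L.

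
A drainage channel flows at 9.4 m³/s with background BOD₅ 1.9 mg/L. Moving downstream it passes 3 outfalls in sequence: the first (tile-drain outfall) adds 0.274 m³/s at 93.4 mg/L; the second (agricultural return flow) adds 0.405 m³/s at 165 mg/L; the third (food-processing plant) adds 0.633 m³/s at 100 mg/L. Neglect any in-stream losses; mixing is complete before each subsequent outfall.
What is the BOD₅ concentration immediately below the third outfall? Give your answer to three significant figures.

After outfall 1: Q = 9.400 + 0.2740 = 9.674 m³/s; C = (9.400·1.900 + 0.2740·93.40)/9.674 = 4.492 mg/L.
After outfall 2: Q = 9.674 + 0.4050 = 10.08 m³/s; C = (9.674·4.492 + 0.4050·165.0)/10.08 = 10.94 mg/L.
After outfall 3: Q = 10.08 + 0.6330 = 10.71 m³/s; C = (10.08·10.94 + 0.6330·100.0)/10.71 = 16.20 mg/L.

16.2 mg/L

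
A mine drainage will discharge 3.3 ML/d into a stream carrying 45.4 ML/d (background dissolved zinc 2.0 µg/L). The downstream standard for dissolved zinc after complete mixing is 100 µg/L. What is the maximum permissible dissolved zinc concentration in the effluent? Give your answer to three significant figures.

1450 µg/L

At the limit, (Qr·Cr + Qe·Cₑ)/(Qr + Qe) = 100:
Cₑ = (48.70·100 − 45.40·2.000) / 3.300 = 1448 µg/L.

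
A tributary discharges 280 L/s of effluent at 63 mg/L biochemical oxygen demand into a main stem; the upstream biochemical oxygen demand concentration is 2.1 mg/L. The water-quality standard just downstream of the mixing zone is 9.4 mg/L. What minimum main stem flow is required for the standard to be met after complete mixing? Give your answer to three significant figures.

2060 L/s

Set C_mix = 9.4: (Q·2.100 + 280.0·63.00) / (Q + 280.0) = 9.4
→ Q = 280.0·(63.00 − 9.4)/(9.4 − 2.100) = 2056 L/s.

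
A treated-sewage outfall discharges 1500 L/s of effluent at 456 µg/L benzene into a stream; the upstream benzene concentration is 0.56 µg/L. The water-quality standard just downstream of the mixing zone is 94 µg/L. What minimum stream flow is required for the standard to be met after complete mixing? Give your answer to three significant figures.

Set C_mix = 94: (Q·0.5600 + 1500·456.0) / (Q + 1500) = 94
→ Q = 1500·(456.0 − 94)/(94 − 0.5600) = 5811 L/s.

5810 L/s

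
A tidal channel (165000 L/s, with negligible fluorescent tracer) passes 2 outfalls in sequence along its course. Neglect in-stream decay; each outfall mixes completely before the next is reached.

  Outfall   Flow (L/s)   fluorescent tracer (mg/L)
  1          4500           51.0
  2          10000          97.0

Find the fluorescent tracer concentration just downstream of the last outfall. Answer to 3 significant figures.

6.68 mg/L

Outfall 1: combined Q = 169500 L/s; C = (165000·0 + 4500·51.00)/169500 = 1.354 mg/L.
Outfall 2: combined Q = 179500 L/s; C = (169500·1.354 + 10000·97.00)/179500 = 6.682 mg/L.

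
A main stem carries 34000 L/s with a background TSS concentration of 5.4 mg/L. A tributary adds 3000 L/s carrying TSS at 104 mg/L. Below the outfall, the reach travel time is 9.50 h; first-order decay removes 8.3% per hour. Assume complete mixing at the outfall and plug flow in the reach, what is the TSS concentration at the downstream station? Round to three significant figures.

After mixing, C = (34000·5.400 + 3000·104.0) / 37000 = 495600/37000 = 13.39 mg/L.
8.3%/h lost → k = −ln(1 − 0.083) = 0.08665 h⁻¹.
First-order decay: C = 13.39·exp(−k·t) = 13.39·0.4390 = 5.881 mg/L.

5.88 mg/L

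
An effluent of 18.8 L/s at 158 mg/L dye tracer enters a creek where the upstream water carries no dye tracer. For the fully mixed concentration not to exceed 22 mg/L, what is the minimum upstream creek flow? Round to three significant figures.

116 L/s

Set C_mix = 22: (Q·0 + 18.80·158.0) / (Q + 18.80) = 22
→ Q = 18.80·(158.0 − 22)/(22 − 0) = 116.2 L/s.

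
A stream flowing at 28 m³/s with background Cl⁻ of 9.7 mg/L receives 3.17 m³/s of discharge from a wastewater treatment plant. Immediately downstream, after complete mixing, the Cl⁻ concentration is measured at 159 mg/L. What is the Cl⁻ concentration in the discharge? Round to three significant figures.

1480 mg/L

Mass balance: 28.00·9.700 + 3.170·Cₑ = 31.17·159.0
→ Cₑ = (31.17·159.0 − 28.00·9.700) / 3.170 = 1478 mg/L.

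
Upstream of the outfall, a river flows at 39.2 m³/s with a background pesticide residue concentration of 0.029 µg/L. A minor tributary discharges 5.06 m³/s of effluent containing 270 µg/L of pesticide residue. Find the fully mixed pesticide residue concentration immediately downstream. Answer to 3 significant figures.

Mixed concentration C = ΣQC/ΣQ = (39.20·0.02900 + 5.060·270.0) / 44.26 = 1367/44.26 = 30.89 µg/L.

30.9 µg/L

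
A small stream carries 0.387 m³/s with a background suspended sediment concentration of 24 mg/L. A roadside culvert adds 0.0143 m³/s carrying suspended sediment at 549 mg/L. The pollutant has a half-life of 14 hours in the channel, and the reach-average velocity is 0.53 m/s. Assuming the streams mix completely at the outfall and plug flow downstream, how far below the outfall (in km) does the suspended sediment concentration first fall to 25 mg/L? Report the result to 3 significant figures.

Mixed concentration C = ΣQC/ΣQ = (0.3870·24.00 + 0.01430·549.0) / 0.4013 = 17.14/0.4013 = 42.71 mg/L.
Half-life 14 h → k = ln 2 / 14 = 0.04951 h⁻¹ = 1.188 d⁻¹.
Set 42.71·exp(−k·t) = 25 → t = ln(42.71/25)/k = 38940 s = 10.82 h.
Distance = v·t = 0.53·38940 = 20640 m = 20.64 km.

20.6 km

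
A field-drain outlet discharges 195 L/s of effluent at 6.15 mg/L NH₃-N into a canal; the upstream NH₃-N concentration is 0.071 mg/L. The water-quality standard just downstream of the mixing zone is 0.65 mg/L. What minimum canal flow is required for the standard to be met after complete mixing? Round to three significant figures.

Set C_mix = 0.65: (Q·0.07100 + 195.0·6.150) / (Q + 195.0) = 0.65
→ Q = 195.0·(6.150 − 0.65)/(0.65 − 0.07100) = 1852 L/s.

1850 L/s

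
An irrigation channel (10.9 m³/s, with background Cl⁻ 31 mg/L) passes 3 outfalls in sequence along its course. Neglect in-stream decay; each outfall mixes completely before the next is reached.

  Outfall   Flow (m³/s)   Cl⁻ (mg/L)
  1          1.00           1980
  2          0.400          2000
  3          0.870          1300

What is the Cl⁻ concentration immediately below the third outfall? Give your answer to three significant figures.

Outfall 1: combined Q = 11.90 m³/s; C = (10.90·31.00 + 1.000·1980)/11.90 = 194.8 mg/L.
Outfall 2: combined Q = 12.30 m³/s; C = (11.90·194.8 + 0.4000·2000)/12.30 = 253.5 mg/L.
Outfall 3: combined Q = 13.17 m³/s; C = (12.30·253.5 + 0.8700·1300)/13.17 = 322.6 mg/L.

323 mg/L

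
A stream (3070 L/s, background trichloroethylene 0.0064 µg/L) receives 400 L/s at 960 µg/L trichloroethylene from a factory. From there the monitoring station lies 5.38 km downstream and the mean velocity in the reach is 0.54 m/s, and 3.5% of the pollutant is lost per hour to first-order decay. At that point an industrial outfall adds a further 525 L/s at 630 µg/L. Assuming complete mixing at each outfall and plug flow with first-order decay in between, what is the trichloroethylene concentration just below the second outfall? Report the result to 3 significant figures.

170 µg/L

Flow-weighted average: C = (3070·0.006400 + 400.0·960.0) / 3470 = 384000/3470 = 110.7 µg/L; combined flow 3470 L/s.
Travel time t = 5.38·1000 / 0.54 = 9963 s = 2.767 h.
3.5%/h lost → k = −ln(1 − 0.035) = 0.03563 h⁻¹.
After decay, C = 110.7 × e^(−kt) = 110.7 × 0.9061 = 100.3 µg/L.
At the second outfall, C = (3470·100.3 + 525.0·630.0) / (3470 + 525.0) = 169.9 µg/L.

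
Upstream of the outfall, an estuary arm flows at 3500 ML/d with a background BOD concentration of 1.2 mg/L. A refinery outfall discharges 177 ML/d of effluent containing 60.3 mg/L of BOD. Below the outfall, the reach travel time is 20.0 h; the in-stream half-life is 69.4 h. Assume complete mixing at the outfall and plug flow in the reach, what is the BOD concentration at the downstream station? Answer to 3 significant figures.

Conservation of mass: C = (3500·1.200 + 177.0·60.30) / 3677 = 14870/3677 = 4.045 mg/L.
Half-life 69.4 h → k = ln 2 / 69.4 = 0.009988 h⁻¹ = 0.2397 d⁻¹.
Decay over the reach: 4.045·exp(−kt) = 4.045·0.8189 = 3.312 mg/L.

3.31 mg/L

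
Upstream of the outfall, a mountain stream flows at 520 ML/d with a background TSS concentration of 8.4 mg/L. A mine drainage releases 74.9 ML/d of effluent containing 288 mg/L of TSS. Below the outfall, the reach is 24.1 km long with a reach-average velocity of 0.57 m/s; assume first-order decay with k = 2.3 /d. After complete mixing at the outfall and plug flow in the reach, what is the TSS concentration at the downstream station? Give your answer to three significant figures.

14.1 mg/L

Mixed concentration C = ΣQC/ΣQ = (520.0·8.400 + 74.90·288.0) / 594.9 = 25940/594.9 = 43.60 mg/L.
Travel time t = 24.1·1000 / 0.57 = 42280 s = 11.74 h.
After decay, C = 43.60 × e^(−kt) = 43.60 × 0.3245 = 14.15 mg/L.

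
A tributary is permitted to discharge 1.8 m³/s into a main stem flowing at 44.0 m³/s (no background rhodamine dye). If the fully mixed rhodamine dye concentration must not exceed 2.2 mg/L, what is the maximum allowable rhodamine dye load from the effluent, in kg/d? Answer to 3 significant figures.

Mass balance at the limit: 44.00·0 + 1.800·Cₑ = 45.80·2.2 → Cₑ = 55.98 mg/L.
Load = 1.800 m³/s × 55.98 g/m³ × 86 400 s/d = 8706 kg/d.

8710 kg/d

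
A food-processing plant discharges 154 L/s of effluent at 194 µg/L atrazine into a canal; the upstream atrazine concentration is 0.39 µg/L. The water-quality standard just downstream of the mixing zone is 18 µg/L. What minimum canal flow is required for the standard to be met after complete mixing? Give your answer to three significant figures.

Set C_mix = 18: (Q·0.3900 + 154.0·194.0) / (Q + 154.0) = 18
→ Q = 154.0·(194.0 − 18)/(18 − 0.3900) = 1539 L/s.

1540 L/s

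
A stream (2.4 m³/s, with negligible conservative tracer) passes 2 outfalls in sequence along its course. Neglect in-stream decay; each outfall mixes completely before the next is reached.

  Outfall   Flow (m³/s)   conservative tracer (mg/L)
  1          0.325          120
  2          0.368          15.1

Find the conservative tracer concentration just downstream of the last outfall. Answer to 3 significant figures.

Outfall 1: combined Q = 2.725 m³/s; C = (2.400·0 + 0.3250·120.0)/2.725 = 14.31 mg/L.
Outfall 2: combined Q = 3.093 m³/s; C = (2.725·14.31 + 0.3680·15.10)/3.093 = 14.41 mg/L.

14.4 mg/L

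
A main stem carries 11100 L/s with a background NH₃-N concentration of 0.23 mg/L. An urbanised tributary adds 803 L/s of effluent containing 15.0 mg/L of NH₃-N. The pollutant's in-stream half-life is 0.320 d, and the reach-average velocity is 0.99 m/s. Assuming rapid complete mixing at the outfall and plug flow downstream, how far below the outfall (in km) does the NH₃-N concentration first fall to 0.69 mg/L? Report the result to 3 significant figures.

22.7 km

Mixed concentration C = ΣQC/ΣQ = (11100·0.2300 + 803.0·15.00) / 11900 = 14600/11900 = 1.226 mg/L.
Half-life 0.320 d → k = ln 2 / 0.320 = 2.166 d⁻¹.
Set 1.226·exp(−k·t) = 0.69 → t = ln(1.226/0.69)/k = 22940 s = 6.373 h.
Distance = v·t = 0.99·22940 = 22710 m = 22.71 km.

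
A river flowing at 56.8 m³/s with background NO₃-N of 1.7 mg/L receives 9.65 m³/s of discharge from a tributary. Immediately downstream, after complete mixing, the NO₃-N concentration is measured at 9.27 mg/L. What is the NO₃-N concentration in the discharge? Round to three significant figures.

Mass balance: 56.80·1.700 + 9.650·Cₑ = 66.45·9.270
→ Cₑ = (66.45·9.270 − 56.80·1.700) / 9.650 = 53.83 mg/L.

53.8 mg/L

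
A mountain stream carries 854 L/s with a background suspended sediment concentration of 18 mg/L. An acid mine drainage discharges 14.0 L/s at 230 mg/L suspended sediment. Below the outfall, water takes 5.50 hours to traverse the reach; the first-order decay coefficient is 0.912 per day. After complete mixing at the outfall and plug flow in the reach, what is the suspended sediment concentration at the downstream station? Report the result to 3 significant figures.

Mixed concentration C = ΣQC/ΣQ = (854.0·18.00 + 14.00·230.0) / 868.0 = 18590/868.0 = 21.42 mg/L.
Applying C = C₀e^(−kt): 21.42 × 0.8114 = 17.38 mg/L.

17.4 mg/L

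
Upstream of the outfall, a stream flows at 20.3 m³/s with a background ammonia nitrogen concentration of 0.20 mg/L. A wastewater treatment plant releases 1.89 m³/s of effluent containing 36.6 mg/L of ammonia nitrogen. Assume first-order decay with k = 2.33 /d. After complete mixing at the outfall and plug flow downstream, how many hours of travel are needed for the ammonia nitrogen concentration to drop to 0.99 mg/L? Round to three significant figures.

Mass balance: C = (20.30·0.2000 + 1.890·36.60) / 22.19 = 73.23/22.19 = 3.300 mg/L.
3.300·exp(−k·t) = 0.99 → t = ln(3.300/0.99)/k = 44650 s = 12.40 h.

12.4 h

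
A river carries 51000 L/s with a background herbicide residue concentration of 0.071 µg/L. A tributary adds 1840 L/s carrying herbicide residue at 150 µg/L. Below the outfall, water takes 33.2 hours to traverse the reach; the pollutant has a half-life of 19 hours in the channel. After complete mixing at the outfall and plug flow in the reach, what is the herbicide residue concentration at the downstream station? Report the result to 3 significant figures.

1.58 µg/L

Mixed concentration C = ΣQC/ΣQ = (51000·0.07100 + 1840·150.0) / 52840 = 279600/52840 = 5.292 µg/L.
Half-life 19 h → k = ln 2 / 19 = 0.03648 h⁻¹ = 0.8756 d⁻¹.
After decay, C = 5.292 × e^(−kt) = 5.292 × 0.2978 = 1.576 µg/L.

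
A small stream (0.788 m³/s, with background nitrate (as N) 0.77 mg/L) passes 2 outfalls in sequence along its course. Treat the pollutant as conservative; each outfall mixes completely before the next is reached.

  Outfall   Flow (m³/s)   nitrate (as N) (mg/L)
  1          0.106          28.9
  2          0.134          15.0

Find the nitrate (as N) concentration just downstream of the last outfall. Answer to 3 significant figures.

Below outfall 1: Q → 0.8940 m³/s, C = (0.7880·0.7700 + 0.1060·28.90)/0.8940 = 4.105 mg/L.
Below outfall 2: Q → 1.028 m³/s, C = (0.8940·4.105 + 0.1340·15.00)/1.028 = 5.525 mg/L.

5.53 mg/L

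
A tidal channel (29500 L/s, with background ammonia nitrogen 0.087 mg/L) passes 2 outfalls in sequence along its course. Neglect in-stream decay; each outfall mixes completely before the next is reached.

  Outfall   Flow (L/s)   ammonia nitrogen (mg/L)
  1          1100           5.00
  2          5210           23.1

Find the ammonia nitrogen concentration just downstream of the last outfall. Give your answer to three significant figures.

After outfall 1: Q = 29500 + 1100 = 30600 L/s; C = (29500·0.08700 + 1100·5.000)/30600 = 0.2636 mg/L.
After outfall 2: Q = 30600 + 5210 = 35810 L/s; C = (30600·0.2636 + 5210·23.10)/35810 = 3.586 mg/L.

3.59 mg/L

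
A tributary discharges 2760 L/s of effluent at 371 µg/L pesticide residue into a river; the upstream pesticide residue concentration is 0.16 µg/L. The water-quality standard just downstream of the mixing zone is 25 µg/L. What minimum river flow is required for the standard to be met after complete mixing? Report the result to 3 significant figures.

38400 L/s

Set C_mix = 25: (Q·0.1600 + 2760·371.0) / (Q + 2760) = 25
→ Q = 2760·(371.0 − 25)/(25 − 0.1600) = 38440 L/s.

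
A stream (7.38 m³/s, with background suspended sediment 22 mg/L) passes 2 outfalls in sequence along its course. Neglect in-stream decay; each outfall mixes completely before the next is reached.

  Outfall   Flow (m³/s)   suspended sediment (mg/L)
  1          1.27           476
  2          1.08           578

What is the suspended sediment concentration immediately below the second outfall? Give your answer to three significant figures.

143 mg/L

Outfall 1: combined Q = 8.650 m³/s; C = (7.380·22.00 + 1.270·476.0)/8.650 = 88.66 mg/L.
Outfall 2: combined Q = 9.730 m³/s; C = (8.650·88.66 + 1.080·578.0)/9.730 = 143.0 mg/L.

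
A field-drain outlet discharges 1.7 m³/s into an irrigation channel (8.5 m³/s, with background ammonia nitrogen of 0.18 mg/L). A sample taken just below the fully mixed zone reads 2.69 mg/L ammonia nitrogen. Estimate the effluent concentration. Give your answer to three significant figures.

Mass balance: 8.500·0.1800 + 1.700·Cₑ = 10.20·2.690
→ Cₑ = (10.20·2.690 − 8.500·0.1800) / 1.700 = 15.24 mg/L.

15.2 mg/L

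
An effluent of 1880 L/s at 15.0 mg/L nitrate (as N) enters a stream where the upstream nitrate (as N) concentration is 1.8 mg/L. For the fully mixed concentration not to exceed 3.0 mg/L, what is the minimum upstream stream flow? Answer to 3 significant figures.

18800 L/s

Set C_mix = 3.0: (Q·1.800 + 1880·15.00) / (Q + 1880) = 3.0
→ Q = 1880·(15.00 − 3.0)/(3.0 − 1.800) = 18800 L/s.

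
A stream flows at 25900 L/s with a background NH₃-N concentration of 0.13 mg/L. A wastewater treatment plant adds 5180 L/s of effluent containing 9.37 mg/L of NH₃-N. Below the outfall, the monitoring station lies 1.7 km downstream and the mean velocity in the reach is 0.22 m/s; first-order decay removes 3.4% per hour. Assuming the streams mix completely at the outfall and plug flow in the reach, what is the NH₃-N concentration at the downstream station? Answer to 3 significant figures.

Mass balance: C = (25900·0.1300 + 5180·9.370) / 31080 = 51900/31080 = 1.670 mg/L.
Travel time t = 1.7·1000 / 0.22 = 7727 s = 2.146 h.
3.4%/h lost → k = −ln(1 − 0.034) = 0.03459 h⁻¹.
Applying C = C₀e^(−kt): 1.670 × 0.9284 = 1.550 mg/L.

1.55 mg/L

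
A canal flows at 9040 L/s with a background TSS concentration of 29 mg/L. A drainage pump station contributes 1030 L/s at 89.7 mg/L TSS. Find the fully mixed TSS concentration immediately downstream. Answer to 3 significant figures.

After mixing, C = (9040·29.00 + 1030·89.70) / 10070 = 354600/10070 = 35.21 mg/L.

35.2 mg/L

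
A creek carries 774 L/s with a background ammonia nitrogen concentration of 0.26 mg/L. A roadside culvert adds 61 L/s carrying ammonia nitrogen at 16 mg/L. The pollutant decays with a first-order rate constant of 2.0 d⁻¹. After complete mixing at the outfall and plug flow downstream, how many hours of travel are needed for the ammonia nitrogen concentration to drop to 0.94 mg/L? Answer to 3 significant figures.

Flow-weighted average: C = (774.0·0.2600 + 61.00·16.00) / 835.0 = 1177/835.0 = 1.410 mg/L.
1.410·exp(−k·t) = 0.94 → t = ln(1.410/0.94)/k = 17510 s = 4.864 h.

4.86 h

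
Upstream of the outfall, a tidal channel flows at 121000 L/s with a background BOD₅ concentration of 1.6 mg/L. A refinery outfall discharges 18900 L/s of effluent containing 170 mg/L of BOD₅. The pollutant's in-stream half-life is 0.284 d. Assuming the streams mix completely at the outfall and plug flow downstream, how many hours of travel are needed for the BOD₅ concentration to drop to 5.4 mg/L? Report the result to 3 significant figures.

14.8 h

Mass balance: C = (121000·1.600 + 18900·170.0) / 139900 = 3407000/139900 = 24.35 mg/L.
Half-life 0.284 d → k = ln 2 / 0.284 = 2.441 d⁻¹.
24.35·exp(−k·t) = 5.4 → t = ln(24.35/5.4)/k = 53320 s = 14.81 h.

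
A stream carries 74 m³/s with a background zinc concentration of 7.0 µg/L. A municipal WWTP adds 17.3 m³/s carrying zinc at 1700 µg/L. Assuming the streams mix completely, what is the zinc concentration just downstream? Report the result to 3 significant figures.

328 µg/L

Flow-weighted average: C = (74.00·7.000 + 17.30·1700) / 91.30 = 29930/91.30 = 327.8 µg/L.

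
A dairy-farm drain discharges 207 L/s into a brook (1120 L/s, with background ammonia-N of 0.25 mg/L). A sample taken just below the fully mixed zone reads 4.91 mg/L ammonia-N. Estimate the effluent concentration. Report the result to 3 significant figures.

30.1 mg/L

Mass balance: 1120·0.2500 + 207.0·Cₑ = 1327·4.910
→ Cₑ = (1327·4.910 − 1120·0.2500) / 207.0 = 30.12 mg/L.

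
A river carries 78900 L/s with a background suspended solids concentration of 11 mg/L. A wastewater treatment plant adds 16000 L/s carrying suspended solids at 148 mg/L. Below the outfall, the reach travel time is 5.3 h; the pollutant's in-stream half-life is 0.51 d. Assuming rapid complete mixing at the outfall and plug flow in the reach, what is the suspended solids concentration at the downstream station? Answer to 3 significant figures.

25.3 mg/L

Flow-weighted average: C = (78900·11.00 + 16000·148.0) / 94900 = 3236000/94900 = 34.10 mg/L.
Half-life 0.51 d → k = ln 2 / 0.51 = 1.359 d⁻¹.
After decay, C = 34.10 × e^(−kt) = 34.10 × 0.7407 = 25.26 mg/L.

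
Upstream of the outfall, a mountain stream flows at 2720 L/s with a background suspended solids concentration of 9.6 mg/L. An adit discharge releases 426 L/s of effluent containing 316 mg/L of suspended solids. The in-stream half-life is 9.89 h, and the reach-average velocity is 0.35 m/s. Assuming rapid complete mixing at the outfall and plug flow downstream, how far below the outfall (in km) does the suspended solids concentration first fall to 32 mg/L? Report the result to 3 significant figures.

Flow-weighted average: C = (2720·9.600 + 426.0·316.0) / 3146 = 160700/3146 = 51.09 mg/L.
Half-life 9.89 h → k = ln 2 / 9.89 = 0.07009 h⁻¹ = 1.682 d⁻¹.
Set 51.09·exp(−k·t) = 32 → t = ln(51.09/32)/k = 24030 s = 6.675 h.
Distance = v·t = 0.35·24030 = 8411 m = 8.411 km.

8.41 km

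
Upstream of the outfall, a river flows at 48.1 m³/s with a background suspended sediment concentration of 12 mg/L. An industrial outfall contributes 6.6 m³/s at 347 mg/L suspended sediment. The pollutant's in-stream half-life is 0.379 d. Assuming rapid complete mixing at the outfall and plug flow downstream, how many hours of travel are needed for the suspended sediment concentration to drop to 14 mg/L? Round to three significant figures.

17.3 h

Mixed concentration C = ΣQC/ΣQ = (48.10·12.00 + 6.600·347.0) / 54.70 = 2867/54.70 = 52.42 mg/L.
Half-life 0.379 d → k = ln 2 / 0.379 = 1.829 d⁻¹.
52.42·exp(−k·t) = 14 → t = ln(52.42/14)/k = 62370 s = 17.33 h.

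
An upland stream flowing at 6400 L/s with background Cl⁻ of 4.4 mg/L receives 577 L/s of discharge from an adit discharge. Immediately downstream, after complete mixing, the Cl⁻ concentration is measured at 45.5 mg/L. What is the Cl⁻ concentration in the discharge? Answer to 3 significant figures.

Mass balance: 6400·4.400 + 577.0·Cₑ = 6977·45.50
→ Cₑ = (6977·45.50 − 6400·4.400) / 577.0 = 501.4 mg/L.

501 mg/L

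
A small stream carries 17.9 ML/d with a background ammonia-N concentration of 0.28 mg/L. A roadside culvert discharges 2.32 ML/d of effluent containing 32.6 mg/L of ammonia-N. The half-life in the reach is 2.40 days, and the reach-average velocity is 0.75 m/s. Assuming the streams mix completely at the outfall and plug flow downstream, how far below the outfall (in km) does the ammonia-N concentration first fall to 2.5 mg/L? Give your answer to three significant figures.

Flow-weighted average: C = (17.90·0.2800 + 2.320·32.60) / 20.22 = 80.64/20.22 = 3.988 mg/L.
Half-life 2.40 d → k = ln 2 / 2.40 = 0.2888 d⁻¹.
Set 3.988·exp(−k·t) = 2.5 → t = ln(3.988/2.5)/k = 139700 s = 38.81 h.
Distance = v·t = 0.75·139700 = 104800 m = 104.8 km.

105 km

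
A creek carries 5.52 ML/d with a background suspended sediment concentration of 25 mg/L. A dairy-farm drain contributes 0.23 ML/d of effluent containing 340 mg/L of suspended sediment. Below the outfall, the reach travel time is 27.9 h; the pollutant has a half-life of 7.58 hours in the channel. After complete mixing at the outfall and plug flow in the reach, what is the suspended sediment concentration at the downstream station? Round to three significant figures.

2.93 mg/L

Flow-weighted average: C = (5.520·25.00 + 0.2300·340.0) / 5.750 = 216.2/5.750 = 37.60 mg/L.
Half-life 7.58 h → k = ln 2 / 7.58 = 0.09144 h⁻¹ = 2.195 d⁻¹.
After decay, C = 37.60 × e^(−kt) = 37.60 × 0.07798 = 2.932 mg/L.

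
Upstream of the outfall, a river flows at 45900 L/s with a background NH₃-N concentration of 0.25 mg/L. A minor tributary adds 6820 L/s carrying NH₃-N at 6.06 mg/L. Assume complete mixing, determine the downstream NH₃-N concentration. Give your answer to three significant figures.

Mixed concentration C = ΣQC/ΣQ = (45900·0.2500 + 6820·6.060) / 52720 = 52800/52720 = 1.002 mg/L.

1.00 mg/L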